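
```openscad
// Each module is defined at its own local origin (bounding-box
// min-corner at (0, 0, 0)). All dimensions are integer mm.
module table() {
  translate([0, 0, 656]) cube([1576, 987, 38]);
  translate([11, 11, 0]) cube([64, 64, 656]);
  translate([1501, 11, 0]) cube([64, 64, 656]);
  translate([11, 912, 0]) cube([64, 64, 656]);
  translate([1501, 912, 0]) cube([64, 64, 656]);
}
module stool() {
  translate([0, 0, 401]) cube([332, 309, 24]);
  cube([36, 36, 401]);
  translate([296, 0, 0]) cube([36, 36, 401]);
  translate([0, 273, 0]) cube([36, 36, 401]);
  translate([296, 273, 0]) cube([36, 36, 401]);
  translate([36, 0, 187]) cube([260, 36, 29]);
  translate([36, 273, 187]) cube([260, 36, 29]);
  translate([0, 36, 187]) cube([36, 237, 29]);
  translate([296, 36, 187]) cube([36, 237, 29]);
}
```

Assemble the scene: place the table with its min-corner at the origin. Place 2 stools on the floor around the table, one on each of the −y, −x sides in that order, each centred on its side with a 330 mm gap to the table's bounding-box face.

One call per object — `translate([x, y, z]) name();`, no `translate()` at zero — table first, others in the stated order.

table();
translate([622, -639, 0]) stool();
translate([-662, 339, 0]) stool();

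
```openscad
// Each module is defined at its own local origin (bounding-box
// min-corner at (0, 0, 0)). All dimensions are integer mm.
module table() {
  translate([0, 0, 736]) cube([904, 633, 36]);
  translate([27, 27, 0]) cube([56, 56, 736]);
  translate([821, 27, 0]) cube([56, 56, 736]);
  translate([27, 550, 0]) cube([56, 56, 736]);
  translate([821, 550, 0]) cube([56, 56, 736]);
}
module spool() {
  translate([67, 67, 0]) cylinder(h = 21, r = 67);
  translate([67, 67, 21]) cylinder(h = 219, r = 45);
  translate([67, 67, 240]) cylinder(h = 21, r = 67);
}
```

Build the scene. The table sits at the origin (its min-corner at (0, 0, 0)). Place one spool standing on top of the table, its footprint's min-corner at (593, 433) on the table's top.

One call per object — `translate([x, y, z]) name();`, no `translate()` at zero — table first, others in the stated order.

table();
translate([593, 433, 772]) spool();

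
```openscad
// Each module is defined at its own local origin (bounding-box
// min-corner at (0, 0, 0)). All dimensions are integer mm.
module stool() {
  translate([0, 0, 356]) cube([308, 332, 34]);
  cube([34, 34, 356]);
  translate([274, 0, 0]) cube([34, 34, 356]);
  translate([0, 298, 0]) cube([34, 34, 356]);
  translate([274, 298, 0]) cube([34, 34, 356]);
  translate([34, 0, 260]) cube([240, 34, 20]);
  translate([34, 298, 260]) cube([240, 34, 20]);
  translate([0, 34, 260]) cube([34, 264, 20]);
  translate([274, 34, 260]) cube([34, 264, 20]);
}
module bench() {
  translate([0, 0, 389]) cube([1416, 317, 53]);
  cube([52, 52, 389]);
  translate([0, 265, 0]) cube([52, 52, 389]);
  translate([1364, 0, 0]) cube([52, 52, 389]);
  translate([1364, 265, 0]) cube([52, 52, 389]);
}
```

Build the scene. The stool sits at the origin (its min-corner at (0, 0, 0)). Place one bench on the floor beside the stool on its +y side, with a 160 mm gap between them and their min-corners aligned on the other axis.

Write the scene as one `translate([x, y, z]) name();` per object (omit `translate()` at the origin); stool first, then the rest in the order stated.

stool();
translate([0, 492, 0]) bench();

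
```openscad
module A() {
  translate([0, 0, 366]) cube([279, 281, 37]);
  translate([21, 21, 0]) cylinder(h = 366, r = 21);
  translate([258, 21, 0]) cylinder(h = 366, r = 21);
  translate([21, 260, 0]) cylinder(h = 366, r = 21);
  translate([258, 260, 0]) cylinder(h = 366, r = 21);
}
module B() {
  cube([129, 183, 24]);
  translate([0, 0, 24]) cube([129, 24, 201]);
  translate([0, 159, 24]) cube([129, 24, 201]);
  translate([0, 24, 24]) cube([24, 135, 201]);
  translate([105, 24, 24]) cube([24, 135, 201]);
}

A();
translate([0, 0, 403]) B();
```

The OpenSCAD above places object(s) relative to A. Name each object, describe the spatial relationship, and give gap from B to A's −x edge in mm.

The open box's min-x is at 0; the stool's min-x is 0; gap = 0 mm.

A is a stool. B is an open box. The open box is on top of the stool. The gap from the open box to the stool's −x edge is 0 mm.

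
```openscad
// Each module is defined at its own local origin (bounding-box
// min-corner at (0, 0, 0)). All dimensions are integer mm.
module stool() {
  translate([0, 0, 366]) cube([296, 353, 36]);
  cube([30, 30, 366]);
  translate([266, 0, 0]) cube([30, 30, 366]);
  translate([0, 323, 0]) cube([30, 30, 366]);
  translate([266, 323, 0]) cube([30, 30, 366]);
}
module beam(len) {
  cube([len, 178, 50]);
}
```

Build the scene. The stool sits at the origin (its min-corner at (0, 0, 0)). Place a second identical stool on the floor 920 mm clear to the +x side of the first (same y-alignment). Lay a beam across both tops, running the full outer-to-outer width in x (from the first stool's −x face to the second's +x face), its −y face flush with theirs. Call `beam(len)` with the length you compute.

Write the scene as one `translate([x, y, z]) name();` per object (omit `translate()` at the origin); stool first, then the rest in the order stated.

stool();
translate([1216, 0, 0]) stool();
translate([0, 0, 402]) beam(1512);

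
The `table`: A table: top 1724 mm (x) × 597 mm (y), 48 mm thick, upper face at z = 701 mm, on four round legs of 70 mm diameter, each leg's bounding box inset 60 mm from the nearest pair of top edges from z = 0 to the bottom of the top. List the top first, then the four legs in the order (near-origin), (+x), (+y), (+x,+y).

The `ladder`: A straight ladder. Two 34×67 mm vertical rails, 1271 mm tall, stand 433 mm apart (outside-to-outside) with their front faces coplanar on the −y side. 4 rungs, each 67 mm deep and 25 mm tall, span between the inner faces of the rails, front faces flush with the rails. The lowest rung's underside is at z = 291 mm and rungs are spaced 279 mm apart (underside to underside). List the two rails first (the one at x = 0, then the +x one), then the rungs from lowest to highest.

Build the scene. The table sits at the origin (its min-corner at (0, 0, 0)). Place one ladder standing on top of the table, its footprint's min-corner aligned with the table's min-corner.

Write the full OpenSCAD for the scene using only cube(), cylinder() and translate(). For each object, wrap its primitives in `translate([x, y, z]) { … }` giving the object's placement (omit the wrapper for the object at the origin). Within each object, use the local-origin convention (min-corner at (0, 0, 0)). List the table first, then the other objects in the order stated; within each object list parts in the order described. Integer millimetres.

translate([0, 0, 653]) cube([1724, 597, 48]);
translate([95, 95, 0]) cylinder(h = 653, r = 35);
translate([1629, 95, 0]) cylinder(h = 653, r = 35);
translate([95, 502, 0]) cylinder(h = 653, r = 35);
translate([1629, 502, 0]) cylinder(h = 653, r = 35);
translate([0, 0, 701]) {
  cube([34, 67, 1271]);
  translate([399, 0, 0]) cube([34, 67, 1271]);
  translate([34, 0, 291]) cube([365, 67, 25]);
  translate([34, 0, 570]) cube([365, 67, 25]);
  translate([34, 0, 849]) cube([365, 67, 25]);
  translate([34, 0, 1128]) cube([365, 67, 25]);
}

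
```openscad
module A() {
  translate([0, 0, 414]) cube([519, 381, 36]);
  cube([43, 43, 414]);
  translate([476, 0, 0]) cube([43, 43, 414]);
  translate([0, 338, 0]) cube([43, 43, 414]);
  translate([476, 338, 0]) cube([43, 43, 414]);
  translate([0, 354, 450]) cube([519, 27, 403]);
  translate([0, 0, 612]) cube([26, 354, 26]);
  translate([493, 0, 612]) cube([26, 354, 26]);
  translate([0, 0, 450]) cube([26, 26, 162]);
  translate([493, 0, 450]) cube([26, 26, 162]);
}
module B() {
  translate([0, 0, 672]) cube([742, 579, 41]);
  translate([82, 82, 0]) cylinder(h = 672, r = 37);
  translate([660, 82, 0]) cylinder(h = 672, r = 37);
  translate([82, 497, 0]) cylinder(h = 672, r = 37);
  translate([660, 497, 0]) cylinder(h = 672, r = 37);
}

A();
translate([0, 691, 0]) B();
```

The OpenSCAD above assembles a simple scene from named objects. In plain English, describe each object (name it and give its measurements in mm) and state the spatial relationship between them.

A is a chair: 519×381 mm seat, 36 mm thick, top at z = 450 mm, on four 43 mm square corner legs flush with the seat edges. A 27 mm thick backrest slab spans the full seat width, extending 403 mm above the seat top, its back face flush with the seat's +y edge. Two armrests of 26×26 mm section run along each side from the seat's front edge to the front of the backrest, top faces 188 mm above the seat top and outer faces flush with the seat's x-edges; a 26×26 mm post under the front of each armrest stands on the seat at the front corner.

B is a table with a 742×579 mm rectangular top, 41 mm thick, top surface at z = 713 mm, supported by four round legs of 74 mm diameter, each leg's bounding box inset 45 mm from the nearest pair of top edges, running from the floor.

The table is on the floor beside the chair on its +y side.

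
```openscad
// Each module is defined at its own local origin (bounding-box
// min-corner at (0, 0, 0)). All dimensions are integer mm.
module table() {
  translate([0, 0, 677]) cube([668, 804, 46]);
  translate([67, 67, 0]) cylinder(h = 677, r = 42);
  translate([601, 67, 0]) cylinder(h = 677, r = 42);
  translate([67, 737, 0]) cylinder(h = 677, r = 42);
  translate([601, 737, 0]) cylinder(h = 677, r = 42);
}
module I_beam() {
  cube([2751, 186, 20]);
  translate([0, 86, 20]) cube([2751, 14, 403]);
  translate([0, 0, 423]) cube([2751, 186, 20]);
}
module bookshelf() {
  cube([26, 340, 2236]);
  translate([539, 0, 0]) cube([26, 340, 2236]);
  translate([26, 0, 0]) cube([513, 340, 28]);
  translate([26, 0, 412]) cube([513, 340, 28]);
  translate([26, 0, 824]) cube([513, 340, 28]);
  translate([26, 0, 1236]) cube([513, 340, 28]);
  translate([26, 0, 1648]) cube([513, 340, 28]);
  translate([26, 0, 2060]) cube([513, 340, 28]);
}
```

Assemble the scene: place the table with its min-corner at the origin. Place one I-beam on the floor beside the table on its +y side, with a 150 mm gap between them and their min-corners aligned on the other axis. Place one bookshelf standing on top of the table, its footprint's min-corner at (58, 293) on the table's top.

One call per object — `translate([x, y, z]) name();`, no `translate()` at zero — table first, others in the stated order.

table();
translate([0, 954, 0]) I_beam();
translate([58, 293, 723]) bookshelf();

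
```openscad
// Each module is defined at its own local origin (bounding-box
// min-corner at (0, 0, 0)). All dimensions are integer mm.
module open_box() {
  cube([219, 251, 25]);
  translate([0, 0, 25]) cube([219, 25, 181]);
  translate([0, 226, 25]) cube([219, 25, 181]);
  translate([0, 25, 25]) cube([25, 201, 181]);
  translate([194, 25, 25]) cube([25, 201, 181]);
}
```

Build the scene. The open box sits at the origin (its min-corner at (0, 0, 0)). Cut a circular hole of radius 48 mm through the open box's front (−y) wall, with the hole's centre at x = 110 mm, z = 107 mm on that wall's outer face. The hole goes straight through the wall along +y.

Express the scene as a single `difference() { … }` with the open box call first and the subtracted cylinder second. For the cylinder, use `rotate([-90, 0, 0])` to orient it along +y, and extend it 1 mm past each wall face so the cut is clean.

difference() {
  open_box();
  translate([110, -1, 107]) rotate([-90, 0, 0]) cylinder(h = 27, r = 48);
}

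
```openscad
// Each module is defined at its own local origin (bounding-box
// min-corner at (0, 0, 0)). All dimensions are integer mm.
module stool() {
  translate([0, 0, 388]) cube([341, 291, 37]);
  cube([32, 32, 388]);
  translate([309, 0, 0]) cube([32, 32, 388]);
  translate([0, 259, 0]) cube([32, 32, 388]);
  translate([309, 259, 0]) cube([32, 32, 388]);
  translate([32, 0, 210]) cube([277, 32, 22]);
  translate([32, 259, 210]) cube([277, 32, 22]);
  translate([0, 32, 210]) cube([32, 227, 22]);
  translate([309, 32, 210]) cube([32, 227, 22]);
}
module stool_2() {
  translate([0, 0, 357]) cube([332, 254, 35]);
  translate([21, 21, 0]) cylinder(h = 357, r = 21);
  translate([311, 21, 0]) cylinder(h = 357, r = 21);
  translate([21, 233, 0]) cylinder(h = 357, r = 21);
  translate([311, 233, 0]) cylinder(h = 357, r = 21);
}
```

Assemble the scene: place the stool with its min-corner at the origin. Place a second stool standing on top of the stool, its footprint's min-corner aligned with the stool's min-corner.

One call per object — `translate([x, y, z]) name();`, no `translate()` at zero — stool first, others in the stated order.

stool();
translate([0, 0, 425]) stool_2();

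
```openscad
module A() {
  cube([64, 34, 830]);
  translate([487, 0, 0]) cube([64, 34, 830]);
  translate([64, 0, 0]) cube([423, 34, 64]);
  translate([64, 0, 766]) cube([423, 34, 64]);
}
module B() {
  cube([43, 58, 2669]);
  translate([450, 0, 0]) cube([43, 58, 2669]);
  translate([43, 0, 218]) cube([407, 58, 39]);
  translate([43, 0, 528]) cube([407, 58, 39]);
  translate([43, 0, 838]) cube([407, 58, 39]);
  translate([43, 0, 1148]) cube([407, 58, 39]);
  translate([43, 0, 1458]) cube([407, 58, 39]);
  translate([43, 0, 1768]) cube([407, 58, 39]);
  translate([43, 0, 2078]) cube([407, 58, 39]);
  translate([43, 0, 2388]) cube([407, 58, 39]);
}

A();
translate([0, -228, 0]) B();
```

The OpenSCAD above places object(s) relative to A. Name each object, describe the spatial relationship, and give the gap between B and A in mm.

A is a picture frame. B is a ladder. The ladder is on the floor beside the picture frame on its −y side. The gap between the ladder and the picture frame is 170 mm.

The ladder's nearest face is 170 mm from the picture frame's −y face.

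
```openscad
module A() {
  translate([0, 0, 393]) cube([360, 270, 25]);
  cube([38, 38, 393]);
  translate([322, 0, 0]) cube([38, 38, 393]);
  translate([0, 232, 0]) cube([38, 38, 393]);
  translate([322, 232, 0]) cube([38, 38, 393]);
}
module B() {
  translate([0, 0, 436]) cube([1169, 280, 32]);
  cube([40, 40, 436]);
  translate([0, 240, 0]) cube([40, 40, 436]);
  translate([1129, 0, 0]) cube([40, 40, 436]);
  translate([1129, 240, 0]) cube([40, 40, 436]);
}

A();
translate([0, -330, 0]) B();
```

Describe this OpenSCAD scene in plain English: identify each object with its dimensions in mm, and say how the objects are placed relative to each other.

A is a four-legged stool. The seat is a 360×270×25 mm slab whose top surface is at z = 418 mm; four square legs, each 38×38 mm in cross-section, run from the floor (z = 0) to the underside of the seat, each flush with a corner of the seat.

B is a bench: a 1169×280 mm seat slab, 32 mm thick, top at z = 468 mm, on four 40×40 mm square legs flush with the seat corners and standing on z = 0.

The bench is on the floor beside the stool on its −y side.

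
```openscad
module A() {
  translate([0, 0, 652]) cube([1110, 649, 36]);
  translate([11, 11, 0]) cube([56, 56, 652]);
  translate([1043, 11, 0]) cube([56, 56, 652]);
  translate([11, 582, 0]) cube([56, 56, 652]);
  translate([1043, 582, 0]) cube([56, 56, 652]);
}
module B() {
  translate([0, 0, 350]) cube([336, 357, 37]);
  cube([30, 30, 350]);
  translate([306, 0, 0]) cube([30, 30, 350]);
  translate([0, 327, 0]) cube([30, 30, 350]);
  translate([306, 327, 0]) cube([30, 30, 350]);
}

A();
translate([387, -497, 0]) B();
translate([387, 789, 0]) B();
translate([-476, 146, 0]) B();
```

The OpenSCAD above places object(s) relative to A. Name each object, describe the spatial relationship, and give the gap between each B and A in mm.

A is a table. B is a stool. Three stools sit around the table at the −y, +y, −x sides. The gap between each stool and the table is 140 mm.

Each stool's nearest face is 140 mm from the table's bounding box.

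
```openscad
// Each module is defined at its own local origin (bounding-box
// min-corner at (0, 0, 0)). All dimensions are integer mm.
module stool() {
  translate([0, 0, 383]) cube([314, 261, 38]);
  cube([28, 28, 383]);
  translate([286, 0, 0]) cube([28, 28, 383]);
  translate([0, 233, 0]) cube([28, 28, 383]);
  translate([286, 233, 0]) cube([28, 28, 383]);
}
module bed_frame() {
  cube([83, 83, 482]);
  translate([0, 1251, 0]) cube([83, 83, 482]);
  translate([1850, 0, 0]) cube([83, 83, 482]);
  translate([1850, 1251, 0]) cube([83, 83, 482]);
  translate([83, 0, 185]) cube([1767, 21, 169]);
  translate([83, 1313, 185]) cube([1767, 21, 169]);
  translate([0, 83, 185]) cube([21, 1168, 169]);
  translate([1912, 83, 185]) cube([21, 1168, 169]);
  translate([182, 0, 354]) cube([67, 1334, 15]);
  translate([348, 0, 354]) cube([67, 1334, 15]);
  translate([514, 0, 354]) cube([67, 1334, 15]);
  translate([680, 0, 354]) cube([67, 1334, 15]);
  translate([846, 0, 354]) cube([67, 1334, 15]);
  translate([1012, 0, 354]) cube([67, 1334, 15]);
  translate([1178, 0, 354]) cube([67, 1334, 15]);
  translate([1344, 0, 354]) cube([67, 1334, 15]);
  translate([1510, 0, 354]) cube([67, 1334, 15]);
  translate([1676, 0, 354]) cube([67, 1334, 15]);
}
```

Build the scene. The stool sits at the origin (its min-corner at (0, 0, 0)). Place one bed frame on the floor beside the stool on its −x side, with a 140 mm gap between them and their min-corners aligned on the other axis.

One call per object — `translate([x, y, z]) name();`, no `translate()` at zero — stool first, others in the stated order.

stool();
translate([-2073, 0, 0]) bed_frame();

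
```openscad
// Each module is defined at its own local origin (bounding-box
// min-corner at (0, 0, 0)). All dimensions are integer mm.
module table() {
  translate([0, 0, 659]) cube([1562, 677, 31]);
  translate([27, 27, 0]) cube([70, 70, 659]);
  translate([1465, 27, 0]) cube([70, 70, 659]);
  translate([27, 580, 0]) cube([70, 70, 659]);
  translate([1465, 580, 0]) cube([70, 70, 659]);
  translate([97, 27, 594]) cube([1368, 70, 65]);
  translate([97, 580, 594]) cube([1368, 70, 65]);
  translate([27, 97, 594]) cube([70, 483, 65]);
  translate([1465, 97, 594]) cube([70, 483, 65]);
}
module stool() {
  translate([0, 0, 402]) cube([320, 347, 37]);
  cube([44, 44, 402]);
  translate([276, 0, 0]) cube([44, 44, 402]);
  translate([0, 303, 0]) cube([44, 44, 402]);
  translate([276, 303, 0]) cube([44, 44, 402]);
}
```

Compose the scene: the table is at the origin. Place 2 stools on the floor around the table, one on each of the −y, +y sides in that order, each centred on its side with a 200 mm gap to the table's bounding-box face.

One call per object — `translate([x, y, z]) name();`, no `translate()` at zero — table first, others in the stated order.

table();
translate([621, -547, 0]) stool();
translate([621, 877, 0]) stool();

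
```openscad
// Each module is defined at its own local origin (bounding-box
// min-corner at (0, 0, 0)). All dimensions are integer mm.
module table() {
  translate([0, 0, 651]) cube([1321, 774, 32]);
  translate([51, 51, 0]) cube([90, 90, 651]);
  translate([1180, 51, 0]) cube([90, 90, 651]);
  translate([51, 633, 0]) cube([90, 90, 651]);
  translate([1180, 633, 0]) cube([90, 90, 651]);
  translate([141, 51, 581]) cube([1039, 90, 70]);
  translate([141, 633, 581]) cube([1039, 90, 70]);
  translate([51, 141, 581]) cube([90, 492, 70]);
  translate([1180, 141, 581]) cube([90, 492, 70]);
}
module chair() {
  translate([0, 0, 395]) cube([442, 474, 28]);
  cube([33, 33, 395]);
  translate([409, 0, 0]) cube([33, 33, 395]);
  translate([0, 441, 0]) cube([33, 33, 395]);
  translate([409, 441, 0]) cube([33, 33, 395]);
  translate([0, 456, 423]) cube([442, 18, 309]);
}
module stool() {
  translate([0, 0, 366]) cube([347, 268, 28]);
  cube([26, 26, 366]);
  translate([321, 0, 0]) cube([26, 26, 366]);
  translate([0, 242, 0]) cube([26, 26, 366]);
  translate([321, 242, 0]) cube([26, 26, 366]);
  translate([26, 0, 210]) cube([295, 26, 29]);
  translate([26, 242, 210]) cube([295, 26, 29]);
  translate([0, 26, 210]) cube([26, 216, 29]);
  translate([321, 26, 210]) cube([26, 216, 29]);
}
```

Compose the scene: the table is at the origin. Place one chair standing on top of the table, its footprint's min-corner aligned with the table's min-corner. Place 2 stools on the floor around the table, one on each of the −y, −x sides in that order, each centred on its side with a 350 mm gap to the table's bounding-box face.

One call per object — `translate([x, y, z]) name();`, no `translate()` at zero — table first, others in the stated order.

table();
translate([0, 0, 683]) chair();
translate([487, -618, 0]) stool();
translate([-697, 253, 0]) stool();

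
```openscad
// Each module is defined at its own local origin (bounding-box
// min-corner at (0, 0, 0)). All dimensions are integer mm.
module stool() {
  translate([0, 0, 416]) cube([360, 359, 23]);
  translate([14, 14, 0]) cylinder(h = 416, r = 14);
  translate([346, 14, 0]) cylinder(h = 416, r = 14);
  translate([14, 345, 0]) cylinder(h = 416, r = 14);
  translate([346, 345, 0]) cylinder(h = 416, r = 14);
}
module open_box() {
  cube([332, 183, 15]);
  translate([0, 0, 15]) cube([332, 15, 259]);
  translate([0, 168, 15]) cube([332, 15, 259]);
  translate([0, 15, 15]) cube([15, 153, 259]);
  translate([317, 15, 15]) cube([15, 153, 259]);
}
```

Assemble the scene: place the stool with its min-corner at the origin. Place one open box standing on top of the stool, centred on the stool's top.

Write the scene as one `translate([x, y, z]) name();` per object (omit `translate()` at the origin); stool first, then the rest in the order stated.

stool();
translate([14, 88, 439]) open_box();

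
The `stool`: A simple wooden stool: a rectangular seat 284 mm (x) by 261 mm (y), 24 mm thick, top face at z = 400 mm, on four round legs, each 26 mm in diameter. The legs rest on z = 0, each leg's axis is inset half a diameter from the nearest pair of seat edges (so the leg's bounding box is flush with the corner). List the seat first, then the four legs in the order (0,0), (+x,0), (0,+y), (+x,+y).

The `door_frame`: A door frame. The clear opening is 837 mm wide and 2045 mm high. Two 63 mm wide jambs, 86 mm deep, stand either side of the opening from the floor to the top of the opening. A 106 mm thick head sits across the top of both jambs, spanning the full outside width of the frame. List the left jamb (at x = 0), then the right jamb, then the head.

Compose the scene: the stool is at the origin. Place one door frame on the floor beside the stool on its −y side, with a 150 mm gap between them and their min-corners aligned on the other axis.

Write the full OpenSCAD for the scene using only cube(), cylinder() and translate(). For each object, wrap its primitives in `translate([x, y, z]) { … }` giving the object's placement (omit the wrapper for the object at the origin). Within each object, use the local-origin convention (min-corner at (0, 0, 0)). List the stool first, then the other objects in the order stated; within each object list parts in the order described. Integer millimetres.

translate([0, 0, 376]) cube([284, 261, 24]);
translate([13, 13, 0]) cylinder(h = 376, r = 13);
translate([271, 13, 0]) cylinder(h = 376, r = 13);
translate([13, 248, 0]) cylinder(h = 376, r = 13);
translate([271, 248, 0]) cylinder(h = 376, r = 13);
translate([0, -236, 0]) {
  cube([63, 86, 2045]);
  translate([900, 0, 0]) cube([63, 86, 2045]);
  translate([0, 0, 2045]) cube([963, 86, 106]);
}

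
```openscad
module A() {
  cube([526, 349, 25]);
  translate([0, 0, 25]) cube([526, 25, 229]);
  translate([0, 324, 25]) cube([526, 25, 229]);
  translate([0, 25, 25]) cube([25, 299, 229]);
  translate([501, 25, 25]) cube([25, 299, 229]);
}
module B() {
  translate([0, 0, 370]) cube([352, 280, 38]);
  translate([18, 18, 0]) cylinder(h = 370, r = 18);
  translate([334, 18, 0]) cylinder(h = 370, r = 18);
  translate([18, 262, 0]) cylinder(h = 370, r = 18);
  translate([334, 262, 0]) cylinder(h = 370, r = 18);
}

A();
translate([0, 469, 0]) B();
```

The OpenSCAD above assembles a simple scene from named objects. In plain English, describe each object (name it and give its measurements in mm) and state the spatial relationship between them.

A is an open storage box with external size 526×349×254 mm and wall thickness 25 mm (the base is also 25 mm thick). The base covers the whole footprint; the four walls stand on the base, with the y-facing walls full-width and the x-facing walls fitting between their inner faces.

B is a simple wooden stool: a rectangular seat 352 mm (x) by 280 mm (y), 38 mm thick, top face at z = 408 mm, on four round legs, each 36 mm in diameter. The legs rest on z = 0, each leg's axis is inset half a diameter from the nearest pair of seat edges (so the leg's bounding box is flush with the corner).

The stool is on the floor beside the open box on its +y side.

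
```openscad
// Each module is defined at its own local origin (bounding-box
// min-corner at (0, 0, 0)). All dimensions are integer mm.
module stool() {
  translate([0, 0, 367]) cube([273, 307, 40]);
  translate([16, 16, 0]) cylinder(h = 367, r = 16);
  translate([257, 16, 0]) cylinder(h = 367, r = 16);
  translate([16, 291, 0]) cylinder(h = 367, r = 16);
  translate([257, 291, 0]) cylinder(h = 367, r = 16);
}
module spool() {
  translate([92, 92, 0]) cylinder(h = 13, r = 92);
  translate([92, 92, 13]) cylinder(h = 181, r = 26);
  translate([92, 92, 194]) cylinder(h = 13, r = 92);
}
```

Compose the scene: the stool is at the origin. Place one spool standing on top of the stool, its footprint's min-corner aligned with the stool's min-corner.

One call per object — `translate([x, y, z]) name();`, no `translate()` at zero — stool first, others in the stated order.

stool();
translate([0, 0, 407]) spool();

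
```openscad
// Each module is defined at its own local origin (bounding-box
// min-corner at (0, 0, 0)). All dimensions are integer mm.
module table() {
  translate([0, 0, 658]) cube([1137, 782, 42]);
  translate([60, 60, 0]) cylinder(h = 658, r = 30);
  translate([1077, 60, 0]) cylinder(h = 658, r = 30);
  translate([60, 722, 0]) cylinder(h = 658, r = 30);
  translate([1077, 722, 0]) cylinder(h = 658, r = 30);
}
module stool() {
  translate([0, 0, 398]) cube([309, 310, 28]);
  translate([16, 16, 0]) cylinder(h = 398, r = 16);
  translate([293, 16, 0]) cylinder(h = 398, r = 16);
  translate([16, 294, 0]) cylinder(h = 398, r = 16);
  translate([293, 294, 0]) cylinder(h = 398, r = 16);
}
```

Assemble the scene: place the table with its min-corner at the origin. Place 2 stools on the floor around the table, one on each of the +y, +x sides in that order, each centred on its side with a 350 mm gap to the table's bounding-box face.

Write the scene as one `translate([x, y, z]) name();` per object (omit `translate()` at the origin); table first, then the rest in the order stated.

table();
translate([414, 1132, 0]) stool();
translate([1487, 236, 0]) stool();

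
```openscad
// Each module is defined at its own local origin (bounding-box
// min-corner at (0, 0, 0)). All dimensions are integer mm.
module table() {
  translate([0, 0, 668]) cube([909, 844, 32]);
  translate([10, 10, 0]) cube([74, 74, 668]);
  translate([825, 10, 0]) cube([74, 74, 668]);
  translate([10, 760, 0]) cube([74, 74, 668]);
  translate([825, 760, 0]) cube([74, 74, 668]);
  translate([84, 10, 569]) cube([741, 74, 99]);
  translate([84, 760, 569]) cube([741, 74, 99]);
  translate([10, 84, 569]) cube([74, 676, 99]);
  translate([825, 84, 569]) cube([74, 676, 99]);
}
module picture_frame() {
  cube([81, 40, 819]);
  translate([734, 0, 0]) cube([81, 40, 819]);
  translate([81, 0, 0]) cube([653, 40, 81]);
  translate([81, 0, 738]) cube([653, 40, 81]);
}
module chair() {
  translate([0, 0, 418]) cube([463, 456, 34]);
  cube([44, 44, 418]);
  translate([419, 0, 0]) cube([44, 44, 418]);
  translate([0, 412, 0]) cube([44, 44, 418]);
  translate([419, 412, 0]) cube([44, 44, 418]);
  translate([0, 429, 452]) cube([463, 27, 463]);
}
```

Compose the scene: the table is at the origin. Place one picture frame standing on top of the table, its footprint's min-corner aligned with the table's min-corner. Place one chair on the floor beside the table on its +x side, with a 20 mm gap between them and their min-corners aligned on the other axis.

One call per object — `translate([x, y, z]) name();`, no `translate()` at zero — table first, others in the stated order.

table();
translate([0, 0, 700]) picture_frame();
translate([929, 0, 0]) chair();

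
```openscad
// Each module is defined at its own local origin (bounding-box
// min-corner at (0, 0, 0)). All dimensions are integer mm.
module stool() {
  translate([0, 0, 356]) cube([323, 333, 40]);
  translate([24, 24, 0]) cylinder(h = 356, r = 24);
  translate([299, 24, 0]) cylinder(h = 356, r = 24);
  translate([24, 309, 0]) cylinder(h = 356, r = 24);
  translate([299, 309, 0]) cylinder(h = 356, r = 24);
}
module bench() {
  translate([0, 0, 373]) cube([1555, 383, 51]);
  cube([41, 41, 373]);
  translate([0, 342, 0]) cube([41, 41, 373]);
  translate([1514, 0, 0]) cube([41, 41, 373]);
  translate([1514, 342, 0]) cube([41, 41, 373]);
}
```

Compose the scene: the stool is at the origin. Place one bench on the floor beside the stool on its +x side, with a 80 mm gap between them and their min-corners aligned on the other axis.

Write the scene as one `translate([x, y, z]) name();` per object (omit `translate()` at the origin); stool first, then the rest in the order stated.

stool();
translate([403, 0, 0]) bench();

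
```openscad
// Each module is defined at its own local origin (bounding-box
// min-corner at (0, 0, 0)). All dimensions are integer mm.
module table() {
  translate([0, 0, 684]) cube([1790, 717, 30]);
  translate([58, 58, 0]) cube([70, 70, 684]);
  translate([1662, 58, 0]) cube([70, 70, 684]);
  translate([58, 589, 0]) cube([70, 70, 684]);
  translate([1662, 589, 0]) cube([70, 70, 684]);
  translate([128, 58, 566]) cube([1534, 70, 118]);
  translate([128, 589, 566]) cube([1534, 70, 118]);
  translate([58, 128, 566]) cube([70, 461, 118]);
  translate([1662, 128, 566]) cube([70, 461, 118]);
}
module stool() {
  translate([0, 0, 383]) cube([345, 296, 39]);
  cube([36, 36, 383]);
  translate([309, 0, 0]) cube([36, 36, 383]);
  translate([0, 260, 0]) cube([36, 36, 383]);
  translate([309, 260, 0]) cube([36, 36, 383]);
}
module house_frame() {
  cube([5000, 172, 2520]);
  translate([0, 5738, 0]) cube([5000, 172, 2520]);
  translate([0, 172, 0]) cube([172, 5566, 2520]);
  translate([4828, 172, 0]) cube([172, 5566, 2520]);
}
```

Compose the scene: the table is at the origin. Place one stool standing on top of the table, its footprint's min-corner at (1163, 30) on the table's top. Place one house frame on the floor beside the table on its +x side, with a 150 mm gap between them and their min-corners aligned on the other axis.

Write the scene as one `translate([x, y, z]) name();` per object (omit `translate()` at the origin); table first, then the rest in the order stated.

table();
translate([1163, 30, 714]) stool();
translate([1940, 0, 0]) house_frame();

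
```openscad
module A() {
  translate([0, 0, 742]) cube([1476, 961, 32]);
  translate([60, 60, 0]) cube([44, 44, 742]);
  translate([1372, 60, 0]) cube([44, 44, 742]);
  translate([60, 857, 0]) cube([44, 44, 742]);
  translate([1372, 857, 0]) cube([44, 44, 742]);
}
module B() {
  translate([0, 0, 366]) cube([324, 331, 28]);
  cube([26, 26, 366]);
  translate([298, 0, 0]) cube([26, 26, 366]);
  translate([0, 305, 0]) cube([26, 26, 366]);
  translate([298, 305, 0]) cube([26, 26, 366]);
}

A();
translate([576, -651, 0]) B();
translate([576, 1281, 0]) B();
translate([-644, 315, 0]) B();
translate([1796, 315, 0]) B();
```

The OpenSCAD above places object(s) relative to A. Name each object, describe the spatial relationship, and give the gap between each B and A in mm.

A is a table. B is a stool. Four stools sit around the table at the −y, +y, −x, +x sides. The gap between each stool and the table is 320 mm.

Each stool's nearest face is 320 mm from the table's bounding box.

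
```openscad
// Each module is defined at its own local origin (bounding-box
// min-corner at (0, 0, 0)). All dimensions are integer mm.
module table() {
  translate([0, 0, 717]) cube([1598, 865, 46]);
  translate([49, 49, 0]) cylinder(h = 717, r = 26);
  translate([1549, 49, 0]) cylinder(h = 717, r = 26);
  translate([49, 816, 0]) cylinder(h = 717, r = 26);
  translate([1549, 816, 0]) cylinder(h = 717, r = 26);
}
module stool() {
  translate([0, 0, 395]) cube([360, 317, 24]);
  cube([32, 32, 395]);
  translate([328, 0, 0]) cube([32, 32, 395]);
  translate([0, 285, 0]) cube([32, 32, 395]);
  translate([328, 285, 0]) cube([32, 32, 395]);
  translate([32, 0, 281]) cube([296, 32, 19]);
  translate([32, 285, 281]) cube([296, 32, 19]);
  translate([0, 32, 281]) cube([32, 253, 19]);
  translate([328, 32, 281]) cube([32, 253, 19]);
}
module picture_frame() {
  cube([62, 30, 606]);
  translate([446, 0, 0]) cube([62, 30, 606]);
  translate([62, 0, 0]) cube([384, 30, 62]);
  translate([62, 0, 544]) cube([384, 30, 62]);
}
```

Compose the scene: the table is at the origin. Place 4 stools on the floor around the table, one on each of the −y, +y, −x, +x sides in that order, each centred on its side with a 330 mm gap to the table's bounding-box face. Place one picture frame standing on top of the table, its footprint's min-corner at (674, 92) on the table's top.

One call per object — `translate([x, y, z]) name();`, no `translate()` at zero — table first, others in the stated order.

table();
translate([619, -647, 0]) stool();
translate([619, 1195, 0]) stool();
translate([-690, 274, 0]) stool();
translate([1928, 274, 0]) stool();
translate([674, 92, 763]) picture_frame();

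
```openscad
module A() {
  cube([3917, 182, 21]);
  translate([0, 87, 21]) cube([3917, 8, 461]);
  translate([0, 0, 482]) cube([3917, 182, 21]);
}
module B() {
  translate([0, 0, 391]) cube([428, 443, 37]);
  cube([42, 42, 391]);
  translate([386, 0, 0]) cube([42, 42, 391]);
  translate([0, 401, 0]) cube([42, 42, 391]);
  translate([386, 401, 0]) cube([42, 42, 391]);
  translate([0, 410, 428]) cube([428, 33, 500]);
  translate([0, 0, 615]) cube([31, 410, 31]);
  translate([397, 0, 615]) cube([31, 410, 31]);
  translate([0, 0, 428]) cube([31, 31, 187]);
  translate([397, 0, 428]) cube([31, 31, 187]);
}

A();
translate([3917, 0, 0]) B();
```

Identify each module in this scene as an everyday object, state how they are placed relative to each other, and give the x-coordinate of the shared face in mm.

A is an I-beam. B is a chair. The chair is against the I-beam's +x side, with their −y faces flush. The x-coordinate of the shared face is 3917 mm.

The I-beam's +x face and the chair's −x face are both at x = 3917 mm.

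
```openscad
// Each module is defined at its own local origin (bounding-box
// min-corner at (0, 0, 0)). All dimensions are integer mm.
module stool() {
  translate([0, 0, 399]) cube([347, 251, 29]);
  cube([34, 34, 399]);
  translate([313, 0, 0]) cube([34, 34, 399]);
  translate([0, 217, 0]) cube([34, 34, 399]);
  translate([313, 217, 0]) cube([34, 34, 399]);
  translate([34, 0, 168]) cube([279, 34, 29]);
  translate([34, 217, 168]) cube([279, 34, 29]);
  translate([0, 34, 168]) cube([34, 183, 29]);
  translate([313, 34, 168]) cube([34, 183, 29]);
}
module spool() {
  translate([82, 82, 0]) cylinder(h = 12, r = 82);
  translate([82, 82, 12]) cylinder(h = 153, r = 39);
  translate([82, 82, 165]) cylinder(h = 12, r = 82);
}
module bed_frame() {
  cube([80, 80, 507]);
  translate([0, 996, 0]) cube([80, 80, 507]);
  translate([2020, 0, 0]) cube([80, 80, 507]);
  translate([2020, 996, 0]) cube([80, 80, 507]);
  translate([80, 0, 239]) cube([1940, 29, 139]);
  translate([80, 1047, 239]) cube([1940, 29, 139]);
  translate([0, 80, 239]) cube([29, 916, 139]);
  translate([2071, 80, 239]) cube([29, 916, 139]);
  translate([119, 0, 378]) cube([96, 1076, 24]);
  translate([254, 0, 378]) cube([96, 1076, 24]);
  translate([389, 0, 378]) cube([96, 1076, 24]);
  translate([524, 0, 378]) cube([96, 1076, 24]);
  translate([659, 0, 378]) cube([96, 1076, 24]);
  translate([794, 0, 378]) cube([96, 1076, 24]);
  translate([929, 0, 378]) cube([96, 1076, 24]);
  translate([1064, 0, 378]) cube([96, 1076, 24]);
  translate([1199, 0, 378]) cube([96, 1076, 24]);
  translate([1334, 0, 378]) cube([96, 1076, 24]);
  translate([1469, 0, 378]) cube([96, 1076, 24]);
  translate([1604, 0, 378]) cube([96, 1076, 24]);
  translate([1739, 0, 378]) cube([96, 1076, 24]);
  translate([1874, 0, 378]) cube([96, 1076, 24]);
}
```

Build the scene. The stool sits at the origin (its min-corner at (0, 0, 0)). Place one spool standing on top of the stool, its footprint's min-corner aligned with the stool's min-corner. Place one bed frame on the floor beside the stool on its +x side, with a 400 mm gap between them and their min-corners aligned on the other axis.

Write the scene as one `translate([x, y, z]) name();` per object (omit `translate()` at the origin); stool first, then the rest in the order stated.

stool();
translate([0, 0, 428]) spool();
translate([747, 0, 0]) bed_frame();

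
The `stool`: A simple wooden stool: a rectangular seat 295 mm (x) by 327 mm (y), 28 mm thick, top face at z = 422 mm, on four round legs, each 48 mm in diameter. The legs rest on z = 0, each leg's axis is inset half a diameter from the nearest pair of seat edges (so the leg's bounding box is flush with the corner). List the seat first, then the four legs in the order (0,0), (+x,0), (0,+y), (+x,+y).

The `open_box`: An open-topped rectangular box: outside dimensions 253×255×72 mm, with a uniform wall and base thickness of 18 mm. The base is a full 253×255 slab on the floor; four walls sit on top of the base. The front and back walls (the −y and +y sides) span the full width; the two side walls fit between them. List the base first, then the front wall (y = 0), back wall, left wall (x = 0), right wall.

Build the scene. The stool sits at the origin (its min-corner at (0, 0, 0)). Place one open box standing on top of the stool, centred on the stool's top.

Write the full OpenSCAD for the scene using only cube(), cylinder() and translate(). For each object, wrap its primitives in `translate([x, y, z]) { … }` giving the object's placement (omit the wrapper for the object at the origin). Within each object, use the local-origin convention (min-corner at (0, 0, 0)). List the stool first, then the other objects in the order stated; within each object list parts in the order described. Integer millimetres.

translate([0, 0, 394]) cube([295, 327, 28]);
translate([24, 24, 0]) cylinder(h = 394, r = 24);
translate([271, 24, 0]) cylinder(h = 394, r = 24);
translate([24, 303, 0]) cylinder(h = 394, r = 24);
translate([271, 303, 0]) cylinder(h = 394, r = 24);
translate([21, 36, 422]) {
  cube([253, 255, 18]);
  translate([0, 0, 18]) cube([253, 18, 54]);
  translate([0, 237, 18]) cube([253, 18, 54]);
  translate([0, 18, 18]) cube([18, 219, 54]);
  translate([235, 18, 18]) cube([18, 219, 54]);
}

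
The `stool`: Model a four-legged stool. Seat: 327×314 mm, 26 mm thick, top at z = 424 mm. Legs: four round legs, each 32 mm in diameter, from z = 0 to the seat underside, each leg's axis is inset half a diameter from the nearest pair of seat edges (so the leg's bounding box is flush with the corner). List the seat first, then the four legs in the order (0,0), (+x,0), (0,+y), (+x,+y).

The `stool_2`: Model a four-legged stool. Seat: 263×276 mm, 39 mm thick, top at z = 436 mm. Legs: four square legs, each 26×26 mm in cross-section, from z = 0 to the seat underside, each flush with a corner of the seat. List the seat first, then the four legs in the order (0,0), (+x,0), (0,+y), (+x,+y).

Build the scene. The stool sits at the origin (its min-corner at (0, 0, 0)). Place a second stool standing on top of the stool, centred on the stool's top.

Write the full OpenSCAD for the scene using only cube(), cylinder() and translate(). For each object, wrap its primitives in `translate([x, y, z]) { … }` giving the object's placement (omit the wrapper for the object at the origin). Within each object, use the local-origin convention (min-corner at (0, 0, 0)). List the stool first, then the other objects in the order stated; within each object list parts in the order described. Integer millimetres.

translate([0, 0, 398]) cube([327, 314, 26]);
translate([16, 16, 0]) cylinder(h = 398, r = 16);
translate([311, 16, 0]) cylinder(h = 398, r = 16);
translate([16, 298, 0]) cylinder(h = 398, r = 16);
translate([311, 298, 0]) cylinder(h = 398, r = 16);
translate([32, 19, 424]) {
  translate([0, 0, 397]) cube([263, 276, 39]);
  cube([26, 26, 397]);
  translate([237, 0, 0]) cube([26, 26, 397]);
  translate([0, 250, 0]) cube([26, 26, 397]);
  translate([237, 250, 0]) cube([26, 26, 397]);
}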